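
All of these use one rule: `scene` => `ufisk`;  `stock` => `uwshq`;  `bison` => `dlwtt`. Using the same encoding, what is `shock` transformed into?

Each letter shifts forward by (position + 2), i.e. 2, 3, 4, … — the shift grows by one for each successive letter.
On shock: s+2=u, h+3=k, o+4=s, c+5=h, k+6=q.

ukshq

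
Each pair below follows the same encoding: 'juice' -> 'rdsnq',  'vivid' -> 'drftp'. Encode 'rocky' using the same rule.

zxmvk

In juice: j→r is +8, u→d is +9, i→s is +10, c→n is +11 — the shift increases by 1 each position. Letter i (0-indexed) is shifted by i+8, so successive shifts are 8, 9, 10, ….
On rocky: r+8=z, o+9=x, c+10=m, k+11=v, y+12=k.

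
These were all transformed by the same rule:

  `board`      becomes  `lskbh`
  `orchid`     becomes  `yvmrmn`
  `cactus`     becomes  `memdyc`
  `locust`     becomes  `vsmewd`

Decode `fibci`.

verse

Shifts by position in board: pos 0: b→l (+10), pos 1: o→s (+4), pos 2: a→k (+10), pos 3: r→b (+10), pos 4: d→h (+4) — repeating every 3. A repeating key of period 3 is used — shifts +10, +4, +10 over and over.
Undoing it on fibci: f−10=v, i−4=e, b−10=r, c−10=s, i−4=e.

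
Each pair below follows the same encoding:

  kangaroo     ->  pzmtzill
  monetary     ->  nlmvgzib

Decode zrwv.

Each pair mirrors across the alphabet (k↔p, a↔z, n↔m): positions sum to 25. Each letter is replaced by its mirror in the alphabet: a↔z, b↔y, c↔x, and so on (the Atbash cipher).
Decoding zrwv: z↔a, r↔i, w↔d, v↔e.

aide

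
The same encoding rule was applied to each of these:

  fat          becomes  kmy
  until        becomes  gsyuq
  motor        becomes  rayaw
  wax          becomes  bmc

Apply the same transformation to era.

The shift depends on letter class: consonant f→k is +5, but vowel a→m is +12. The rule splits by letter class: vowels +12, consonants +5.
For era: e(vowel)+12=q, r(cons)+5=w, a(vowel)+12=m.

qwm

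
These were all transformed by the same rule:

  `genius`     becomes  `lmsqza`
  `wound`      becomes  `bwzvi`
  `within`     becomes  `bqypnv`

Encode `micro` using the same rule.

Shifts by position in genius: pos 0: g→l (+5), pos 1: e→m (+8), pos 2: n→s (+5), pos 3: i→q (+8) — repeating every 2. The shifts repeat in a cycle of length 2: positions 0,1,… shift by +5, +8, then the pattern repeats.
Applying it to micro: m+5=r, i+8=q, c+5=h, r+8=z, o+5=t.

rqhzt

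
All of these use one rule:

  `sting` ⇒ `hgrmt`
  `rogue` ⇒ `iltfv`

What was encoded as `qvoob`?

Each pair mirrors across the alphabet (s↔h, t↔g, i↔r): positions sum to 25. Letters are reflected about the middle of the alphabet (position → 25−position): Atbash.
Undoing it on qvoob: q↔j, v↔e, o↔l, o↔l, b↔y.

jelly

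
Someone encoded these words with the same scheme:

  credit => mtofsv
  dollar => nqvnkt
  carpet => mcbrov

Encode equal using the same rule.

osecv

Shifts by position in credit: pos 0: c→m (+10), pos 1: r→t (+2), pos 2: e→o (+10), pos 3: d→f (+2) — repeating every 2. It's a Vigenère-style cipher with numeric key [10,2]: position i shifts by key[i mod 2].
For equal: e+10=o, q+2=s, u+10=e, a+2=c, l+10=v.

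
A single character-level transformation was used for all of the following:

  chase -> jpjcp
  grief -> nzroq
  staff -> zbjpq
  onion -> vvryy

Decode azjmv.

Each letter shifts forward by (position + 7), i.e. 7, 8, 9, … — the shift grows by one for each successive letter.
Reversing it on azjmv: a−7=t, z−8=r, j−9=a, m−10=c, v−11=k.

track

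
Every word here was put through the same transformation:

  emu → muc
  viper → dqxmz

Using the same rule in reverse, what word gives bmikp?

teach

Compare letters: e→m is +8, m→u is +8, u→c is +8 — a constant shift. Every letter moves 8 places later in the alphabet, wrapping around z→a.
Undoing it on bmikp: b−8=t, m−8=e, i−8=a, k−8=c, p−8=h.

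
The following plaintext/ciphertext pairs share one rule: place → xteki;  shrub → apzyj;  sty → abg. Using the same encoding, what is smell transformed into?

The shift depends on letter class: consonant p→x is +8, but vowel a→e is +4. Vowels shift forward by 4 and consonants shift forward by 8.
Applying it to smell: s(cons)+8=a, m(cons)+8=u, e(vowel)+4=i, l(cons)+8=t, l(cons)+8=t.

auitt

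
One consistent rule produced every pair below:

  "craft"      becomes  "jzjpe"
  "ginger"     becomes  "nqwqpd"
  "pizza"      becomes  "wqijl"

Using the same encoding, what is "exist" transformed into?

In craft: c→j is +7, r→z is +8, a→j is +9, f→p is +10 — the shift increases by 1 each position. Letter i (0-indexed) is shifted by i+7, so successive shifts are 7, 8, 9, ….
Applying it to exist: e+7=l, x+8=f, i+9=r, s+10=c, t+11=e.

lfrce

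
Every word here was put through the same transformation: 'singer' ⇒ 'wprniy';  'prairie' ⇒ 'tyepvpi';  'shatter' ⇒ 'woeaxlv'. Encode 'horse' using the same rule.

lvvzi

The shifts repeat in a cycle of length 2: positions 0,1,… shift by +4, +7, then the pattern repeats.
Applying it to horse: h+4=l, o+7=v, r+4=v, s+7=z, e+4=i.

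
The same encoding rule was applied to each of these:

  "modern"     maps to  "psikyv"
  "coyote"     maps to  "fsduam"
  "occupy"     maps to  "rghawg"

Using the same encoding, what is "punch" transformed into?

sysio

In modern: m→p is +3, o→s is +4, d→i is +5, e→k is +6 — the shift increases by 1 each position. Each letter shifts forward by (position + 3), i.e. 3, 4, 5, … — the shift grows by one for each successive letter.
On punch: p+3=s, u+4=y, n+5=s, c+6=i, h+7=o.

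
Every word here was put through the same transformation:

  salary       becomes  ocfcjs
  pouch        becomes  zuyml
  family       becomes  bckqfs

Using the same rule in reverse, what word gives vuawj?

Each letter's alphabet position (a=0..z=25) is mapped through 5·x+2 mod 26 — an affine cipher.
Undoing it on vuawj: v(21)→21·(21−2)≡9=j; u(20)→21·(20−2)≡14=o; a(0)→21·(0−2)≡10=k; w(22)→21·(22−2)≡4=e; j(9)→21·(9−2)≡17=r (all mod 26).

joker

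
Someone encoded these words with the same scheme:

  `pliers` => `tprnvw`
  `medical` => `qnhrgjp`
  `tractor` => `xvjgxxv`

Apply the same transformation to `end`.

nrh

The shift depends on letter class: consonant p→t is +4, but vowel i→r is +9. Vowels shift forward by 9 and consonants shift forward by 4.
On end: e(vowel)+9=n, n(cons)+4=r, d(cons)+4=h.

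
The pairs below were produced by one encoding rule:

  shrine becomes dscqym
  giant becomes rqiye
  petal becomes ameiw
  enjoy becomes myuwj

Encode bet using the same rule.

mme

The shift depends on letter class: consonant s→d is +11, but vowel i→q is +8. Two shifts are in play — +8 for a/e/i/o/u, +11 for every other letter.
For bet: b(cons)+11=m, e(vowel)+8=m, t(cons)+11=e.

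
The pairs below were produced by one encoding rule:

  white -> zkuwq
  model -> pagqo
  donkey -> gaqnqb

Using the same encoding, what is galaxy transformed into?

The shift depends on letter class: consonant w→z is +3, but vowel i→u is +12. Two shifts are in play — +12 for a/e/i/o/u, +3 for every other letter.
For galaxy: g(cons)+3=j, a(vowel)+12=m, l(cons)+3=o, a(vowel)+12=m, x(cons)+3=a, y(cons)+3=b.

jmomab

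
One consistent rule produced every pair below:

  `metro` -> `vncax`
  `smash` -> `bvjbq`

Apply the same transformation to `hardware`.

Compare letters: m→v is +9, e→n is +9, t→c is +9 — a constant shift. Each letter is shifted forward by 9 in the alphabet (a Caesar shift of +9).
For hardware: h+9=q, a+9=j, r+9=a, d+9=m, w+9=f, a+9=j, r+9=a, e+9=n.

qjamfjan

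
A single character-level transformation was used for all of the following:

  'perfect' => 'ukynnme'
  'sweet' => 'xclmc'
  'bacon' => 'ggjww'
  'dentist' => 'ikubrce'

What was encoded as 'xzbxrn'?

In perfect: p→u is +5, e→k is +6, r→y is +7, f→n is +8 — the shift increases by 1 each position. Letter i (0-indexed) is shifted by i+5, so successive shifts are 5, 6, 7, ….
Reversing it on xzbxrn: x−5=s, z−6=t, b−7=u, x−8=p, r−9=i, n−10=d.

stupid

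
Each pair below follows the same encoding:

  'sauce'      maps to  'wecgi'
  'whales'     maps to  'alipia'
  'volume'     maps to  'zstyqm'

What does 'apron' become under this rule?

The shifts repeat in a cycle of length 3: positions 0,1,… shift by +4, +4, +8, then the pattern repeats.
For apron: a+4=e, p+4=t, r+8=z, o+4=s, n+4=r.

etzsr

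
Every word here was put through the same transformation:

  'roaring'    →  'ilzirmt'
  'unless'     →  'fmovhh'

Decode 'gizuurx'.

traffic

Each pair mirrors across the alphabet (r↔i, o↔l, a↔z): positions sum to 25. This is the alphabet-reversal cipher (Atbash): a becomes z, b becomes y, etc.
Decoding gizuurx: g↔t, i↔r, z↔a, u↔f, u↔f, r↔i, x↔c.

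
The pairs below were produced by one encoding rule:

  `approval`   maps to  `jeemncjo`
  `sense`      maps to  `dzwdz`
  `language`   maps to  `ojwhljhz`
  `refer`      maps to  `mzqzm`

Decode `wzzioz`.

needle

a(0)→j(9) and p(15)→e(4) fit y≡17x+9 (mod 26); the inverse of 17 mod 26 is 23. Each letter's alphabet position (a=0..z=25) is mapped through 17·x+9 mod 26 — an affine cipher.
Reversing it on wzzioz: w(22)→23·(22−9)≡13=n; z(25)→23·(25−9)≡4=e; z(25)→23·(25−9)≡4=e; i(8)→23·(8−9)≡3=d; o(14)→23·(14−9)≡11=l; z(25)→23·(25−9)≡4=e (all mod 26).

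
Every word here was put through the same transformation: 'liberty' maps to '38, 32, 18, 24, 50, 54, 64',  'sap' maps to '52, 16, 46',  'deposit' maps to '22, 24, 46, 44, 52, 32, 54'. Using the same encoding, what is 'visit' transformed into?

58, 32, 52, 32, 54

The formula is n = 2×(alphabet index, a=1) + 14.
On visit: v=22→58, i=9→32, s=19→52, i=9→32, t=20→54.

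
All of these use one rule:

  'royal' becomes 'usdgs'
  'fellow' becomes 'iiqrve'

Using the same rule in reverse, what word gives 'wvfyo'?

In royal: r→u is +3, o→s is +4, y→d is +5, a→g is +6 — the shift increases by 1 each position. The shift increases by 1 at each position, starting from +3: 3, 4, 5, ….
Decoding wvfyo: w−3=t, v−4=r, f−5=a, y−6=s, o−7=h.

trash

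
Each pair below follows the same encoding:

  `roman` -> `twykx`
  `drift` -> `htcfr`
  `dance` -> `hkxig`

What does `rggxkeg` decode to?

teenage

r(17)→t(19) and o(14)→w(22) fit y≡25x+10 (mod 26); the inverse of 25 mod 26 is 25. Each letter's alphabet position (a=0..z=25) is mapped through 25·x+10 mod 26 — an affine cipher.
Decoding rggxkeg: r(17)→25·(17−10)≡19=t; g(6)→25·(6−10)≡4=e; g(6)→25·(6−10)≡4=e; x(23)→25·(23−10)≡13=n; k(10)→25·(10−10)≡0=a; e(4)→25·(4−10)≡6=g; g(6)→25·(6−10)≡4=e (all mod 26).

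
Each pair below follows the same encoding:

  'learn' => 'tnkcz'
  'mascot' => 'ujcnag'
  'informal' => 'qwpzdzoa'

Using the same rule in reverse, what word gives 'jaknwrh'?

In learn: l→t is +8, e→n is +9, a→k is +10, r→c is +11 — the shift increases by 1 each position. Letter i (0-indexed) is shifted by i+8, so successive shifts are 8, 9, 10, ….
Reversing it on jaknwrh: j−8=b, a−9=r, k−10=a, n−11=c, w−12=k, r−13=e, h−14=t.

bracket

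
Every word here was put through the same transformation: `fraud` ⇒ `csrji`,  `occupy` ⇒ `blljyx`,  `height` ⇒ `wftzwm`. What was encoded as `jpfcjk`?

f(5)→c(2) and r(17)→s(18) fit y≡23x+17 (mod 26); the inverse of 23 mod 26 is 17. This is an affine cipher: with a=0,…,z=25, each position x becomes (23x+17) mod 26.
Decoding jpfcjk: j(9)→17·(9−17)≡20=u; p(15)→17·(15−17)≡18=s; f(5)→17·(5−17)≡4=e; c(2)→17·(2−17)≡5=f; j(9)→17·(9−17)≡20=u; k(10)→17·(10−17)≡11=l (all mod 26).

useful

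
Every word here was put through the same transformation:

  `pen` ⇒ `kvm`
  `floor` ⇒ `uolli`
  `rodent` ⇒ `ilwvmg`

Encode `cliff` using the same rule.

xoruu

Each pair mirrors across the alphabet (p↔k, e↔v, n↔m): positions sum to 25. This is the alphabet-reversal cipher (Atbash): a becomes z, b becomes y, etc.
Applying it to cliff: c↔x, l↔o, i↔r, f↔u, f↔u.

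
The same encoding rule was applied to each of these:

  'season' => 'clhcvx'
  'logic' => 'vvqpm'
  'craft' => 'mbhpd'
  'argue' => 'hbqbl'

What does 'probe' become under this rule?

The rule splits by letter class: vowels +7, consonants +10.
For probe: p(cons)+10=z, r(cons)+10=b, o(vowel)+7=v, b(cons)+10=l, e(vowel)+7=l.

zbvll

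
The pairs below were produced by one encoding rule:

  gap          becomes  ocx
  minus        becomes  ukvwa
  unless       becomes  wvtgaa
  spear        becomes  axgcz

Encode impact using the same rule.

kuxckb

The rule splits by letter class: vowels +2, consonants +8.
On impact: i(vowel)+2=k, m(cons)+8=u, p(cons)+8=x, a(vowel)+2=c, c(cons)+8=k, t(cons)+8=b.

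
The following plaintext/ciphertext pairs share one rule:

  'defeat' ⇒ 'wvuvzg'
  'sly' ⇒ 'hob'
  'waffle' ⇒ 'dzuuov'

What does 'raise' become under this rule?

izrhv

Each pair mirrors across the alphabet (d↔w, e↔v, f↔u): positions sum to 25. This is the alphabet-reversal cipher (Atbash): a becomes z, b becomes y, etc.
For raise: r↔i, a↔z, i↔r, s↔h, e↔v.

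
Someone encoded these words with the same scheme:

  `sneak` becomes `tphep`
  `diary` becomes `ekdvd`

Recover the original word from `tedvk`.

scarf

In sneak: s→t is +1, n→p is +2, e→h is +3, a→e is +4 — the shift increases by 1 each position. The shift increases by 1 at each position, starting from +1: 1, 2, 3, ….
Reversing it on tedvk: t−1=s, e−2=c, d−3=a, v−4=r, k−5=f.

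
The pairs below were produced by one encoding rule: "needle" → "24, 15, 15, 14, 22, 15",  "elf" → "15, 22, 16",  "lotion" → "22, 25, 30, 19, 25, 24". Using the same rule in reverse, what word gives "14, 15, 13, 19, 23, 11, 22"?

decimal

Each letter is replaced by its alphabet position (a=1..z=26) + 10.
Reversing it on 14, 15, 13, 19, 23, 11, 22: 14→(14−10)÷1=4=d, 15→(15−10)÷1=5=e, 13→(13−10)÷1=3=c, 19→(19−10)÷1=9=i, 23→(23−10)÷1=13=m, 11→(11−10)÷1=1=a, 22→(22−10)÷1=12=l.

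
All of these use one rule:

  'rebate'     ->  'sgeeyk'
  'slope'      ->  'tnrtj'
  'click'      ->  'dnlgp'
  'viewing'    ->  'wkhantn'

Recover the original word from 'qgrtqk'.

In rebate: r→s is +1, e→g is +2, b→e is +3, a→e is +4 — the shift increases by 1 each position. Letter i (0-indexed) is shifted by i+1, so successive shifts are 1, 2, 3, ….
Undoing it on qgrtqk: q−1=p, g−2=e, r−3=o, t−4=p, q−5=l, k−6=e.

people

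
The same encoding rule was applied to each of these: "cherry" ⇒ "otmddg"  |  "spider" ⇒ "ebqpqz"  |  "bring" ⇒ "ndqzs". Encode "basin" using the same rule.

nmauz

Shifts by position in cherry: pos 0: c→o (+12), pos 1: h→t (+12), pos 2: e→m (+8), pos 3: r→d (+12), pos 4: r→d (+12), pos 5: y→g (+8) — repeating every 3. A repeating key of period 3 is used — shifts +12, +12, +8 over and over.
Applying it to basin: b+12=n, a+12=m, s+8=a, i+12=u, n+12=z.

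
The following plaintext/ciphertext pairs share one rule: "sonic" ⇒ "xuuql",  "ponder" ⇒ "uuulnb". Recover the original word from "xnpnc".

shift

Each letter shifts forward by (position + 5), i.e. 5, 6, 7, … — the shift grows by one for each successive letter.
Reversing it on xnpnc: x−5=s, n−6=h, p−7=i, n−8=f, c−9=t.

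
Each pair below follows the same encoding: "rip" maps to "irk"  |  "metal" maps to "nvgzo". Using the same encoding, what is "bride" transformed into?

This is the alphabet-reversal cipher (Atbash): a becomes z, b becomes y, etc.
On bride: b↔y, r↔i, i↔r, d↔w, e↔v.

yirwv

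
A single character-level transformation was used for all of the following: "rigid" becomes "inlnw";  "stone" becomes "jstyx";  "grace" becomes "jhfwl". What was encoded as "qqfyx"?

stall

The output letters match the input read backwards, each shifted +5: rigid reversed is digir. Two steps: reverse the string, then apply a Caesar shift of +5.
Reversing it on qqfyx: shift back: q−5=l, q−5=l, f−5=a, y−5=t, x−5=s → llats; then reverse → stall.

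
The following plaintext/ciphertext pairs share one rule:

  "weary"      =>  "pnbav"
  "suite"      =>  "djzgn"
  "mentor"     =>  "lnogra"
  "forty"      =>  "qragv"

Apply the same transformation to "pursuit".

w(22)→p(15) and e(4)→n(13) fit y≡3x+1 (mod 26); the inverse of 3 mod 26 is 9. Each letter's alphabet position (a=0..z=25) is mapped through 3·x+1 mod 26 — an affine cipher.
For pursuit: p(15)→3·15+1≡20=u; u(20)→3·20+1≡9=j; r(17)→3·17+1≡0=a; s(18)→3·18+1≡3=d; u(20)→3·20+1≡9=j; i(8)→3·8+1≡25=z; t(19)→3·19+1≡6=g (all mod 26).

ujadjzg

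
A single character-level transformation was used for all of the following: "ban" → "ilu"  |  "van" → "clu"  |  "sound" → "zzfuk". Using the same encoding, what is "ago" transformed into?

lnz

Vowels shift forward by 11 and consonants shift forward by 7.
On ago: a(vowel)+11=l, g(cons)+7=n, o(vowel)+11=z.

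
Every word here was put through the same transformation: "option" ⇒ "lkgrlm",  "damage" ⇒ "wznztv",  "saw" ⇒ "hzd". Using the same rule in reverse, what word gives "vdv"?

ewe

Each pair mirrors across the alphabet (o↔l, p↔k, t↔g): positions sum to 25. Letters are reflected about the middle of the alphabet (position → 25−position): Atbash.
Undoing it on vdv: v↔e, d↔w, v↔e.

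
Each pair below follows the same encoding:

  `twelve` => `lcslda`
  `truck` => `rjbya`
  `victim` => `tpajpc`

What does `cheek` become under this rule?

rlloj

Read the word backwards and shift each letter +7.
For cheek: reverse → keehc; then shift: k+7=r, e+7=l, e+7=l, h+7=o, c+7=j.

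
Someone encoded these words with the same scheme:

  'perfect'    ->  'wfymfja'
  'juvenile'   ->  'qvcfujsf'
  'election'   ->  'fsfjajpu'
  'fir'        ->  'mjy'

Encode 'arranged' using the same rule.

The shift depends on letter class: consonant p→w is +7, but vowel e→f is +1. Two shifts are in play — +1 for a/e/i/o/u, +7 for every other letter.
For arranged: a(vowel)+1=b, r(cons)+7=y, r(cons)+7=y, a(vowel)+1=b, n(cons)+7=u, g(cons)+7=n, e(vowel)+1=f, d(cons)+7=k.

byybunfk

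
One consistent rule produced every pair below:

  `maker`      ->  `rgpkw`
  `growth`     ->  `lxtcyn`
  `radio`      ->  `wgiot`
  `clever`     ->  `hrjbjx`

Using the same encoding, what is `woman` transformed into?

burgs

Shifts by position in maker: pos 0: m→r (+5), pos 1: a→g (+6), pos 2: k→p (+5), pos 3: e→k (+6) — repeating every 2. A repeating key of period 2 is used — shifts +5, +6 over and over.
On woman: w+5=b, o+6=u, m+5=r, a+6=g, n+5=s.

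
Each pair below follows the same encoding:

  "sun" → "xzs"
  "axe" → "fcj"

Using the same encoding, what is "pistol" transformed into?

This is a Caesar cipher with shift 5.
Applying it to pistol: p+5=u, i+5=n, s+5=x, t+5=y, o+5=t, l+5=q.

unxytq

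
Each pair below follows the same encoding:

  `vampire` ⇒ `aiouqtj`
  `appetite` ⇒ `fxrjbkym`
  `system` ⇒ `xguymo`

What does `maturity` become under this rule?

rivzzkyg

Shifts by position in vampire: pos 0: v→a (+5), pos 1: a→i (+8), pos 2: m→o (+2), pos 3: p→u (+5), pos 4: i→q (+8), pos 5: r→t (+2) — repeating every 3. The shifts repeat in a cycle of length 3: positions 0,1,… shift by +5, +8, +2, then the pattern repeats.
Applying it to maturity: m+5=r, a+8=i, t+2=v, u+5=z, r+8=z, i+2=k, t+5=y, y+8=g.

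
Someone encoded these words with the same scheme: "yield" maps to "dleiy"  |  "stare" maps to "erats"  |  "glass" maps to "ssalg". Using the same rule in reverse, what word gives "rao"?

oar

The output letters match the input read backwards: yield reversed is dleiy. It's just the letters in reverse order.
Undoing it on rao: then reverse → oar.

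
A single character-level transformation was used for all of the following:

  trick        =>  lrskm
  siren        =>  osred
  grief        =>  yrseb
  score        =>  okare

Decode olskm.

This is an affine cipher: with a=0,…,z=25, each position x becomes (23x+16) mod 26.
Undoing it on olskm: o(14)→17·(14−16)≡18=s; l(11)→17·(11−16)≡19=t; s(18)→17·(18−16)≡8=i; k(10)→17·(10−16)≡2=c; m(12)→17·(12−16)≡10=k (all mod 26).

stick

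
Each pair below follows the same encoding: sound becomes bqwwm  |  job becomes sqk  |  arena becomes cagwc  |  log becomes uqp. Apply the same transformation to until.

The shift depends on letter class: consonant s→b is +9, but vowel o→q is +2. The rule splits by letter class: vowels +2, consonants +9.
Applying it to until: u(vowel)+2=w, n(cons)+9=w, t(cons)+9=c, i(vowel)+2=k, l(cons)+9=u.

wwcku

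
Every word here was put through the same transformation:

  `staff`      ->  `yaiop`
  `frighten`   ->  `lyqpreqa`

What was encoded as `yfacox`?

Each letter shifts forward by (position + 6), i.e. 6, 7, 8, … — the shift grows by one for each successive letter.
Undoing it on yfacox: y−6=s, f−7=y, a−8=s, c−9=t, o−10=e, x−11=m.

system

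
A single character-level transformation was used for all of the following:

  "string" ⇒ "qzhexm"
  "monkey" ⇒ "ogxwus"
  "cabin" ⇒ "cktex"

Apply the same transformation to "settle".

quzzfu

s(18)→q(16) and t(19)→z(25) fit y≡9x+10 (mod 26); the inverse of 9 mod 26 is 3. This is an affine cipher: with a=0,…,z=25, each position x becomes (9x+10) mod 26.
Applying it to settle: s(18)→9·18+10≡16=q; e(4)→9·4+10≡20=u; t(19)→9·19+10≡25=z; t(19)→9·19+10≡25=z; l(11)→9·11+10≡5=f; e(4)→9·4+10≡20=u (all mod 26).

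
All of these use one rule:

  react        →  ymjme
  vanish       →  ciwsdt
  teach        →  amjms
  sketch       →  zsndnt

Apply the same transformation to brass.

In react: r→y is +7, e→m is +8, a→j is +9, c→m is +10 — the shift increases by 1 each position. The shift increases by 1 at each position, starting from +7: 7, 8, 9, ….
Applying it to brass: b+7=i, r+8=z, a+9=j, s+10=c, s+11=d.

izjcd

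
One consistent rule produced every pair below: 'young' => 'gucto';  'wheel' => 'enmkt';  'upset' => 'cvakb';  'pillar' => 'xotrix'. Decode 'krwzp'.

Shifts by position in young: pos 0: y→g (+8), pos 1: o→u (+6), pos 2: u→c (+8), pos 3: n→t (+6) — repeating every 2. It's a Vigenère-style cipher with numeric key [8,6]: position i shifts by key[i mod 2].
Reversing it on krwzp: k−8=c, r−6=l, w−8=o, z−6=t, p−8=h.

cloth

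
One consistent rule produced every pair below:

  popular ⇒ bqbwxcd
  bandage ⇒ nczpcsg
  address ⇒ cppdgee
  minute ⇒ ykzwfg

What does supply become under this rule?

ewbbxk

Vowels shift forward by 2 and consonants shift forward by 12.
For supply: s(cons)+12=e, u(vowel)+2=w, p(cons)+12=b, p(cons)+12=b, l(cons)+12=x, y(cons)+12=k.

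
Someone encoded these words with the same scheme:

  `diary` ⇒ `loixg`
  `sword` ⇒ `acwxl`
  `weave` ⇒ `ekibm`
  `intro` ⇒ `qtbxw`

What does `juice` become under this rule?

raqim

Shifts by position in diary: pos 0: d→l (+8), pos 1: i→o (+6), pos 2: a→i (+8), pos 3: r→x (+6) — repeating every 2. It's a Vigenère-style cipher with numeric key [8,6]: position i shifts by key[i mod 2].
On juice: j+8=r, u+6=a, i+8=q, c+6=i, e+8=m.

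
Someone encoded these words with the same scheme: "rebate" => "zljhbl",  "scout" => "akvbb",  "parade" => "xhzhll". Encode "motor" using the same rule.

uvbvz

The shift depends on letter class: consonant r→z is +8, but vowel e→l is +7. The rule splits by letter class: vowels +7, consonants +8.
On motor: m(cons)+8=u, o(vowel)+7=v, t(cons)+8=b, o(vowel)+7=v, r(cons)+8=z.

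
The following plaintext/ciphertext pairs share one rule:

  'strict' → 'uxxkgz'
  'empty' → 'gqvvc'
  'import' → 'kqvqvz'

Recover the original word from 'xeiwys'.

vacuum

It's a Vigenère-style cipher with numeric key [2,4,6]: position i shifts by key[i mod 3].
Undoing it on xeiwys: x−2=v, e−4=a, i−6=c, w−2=u, y−4=u, s−6=m.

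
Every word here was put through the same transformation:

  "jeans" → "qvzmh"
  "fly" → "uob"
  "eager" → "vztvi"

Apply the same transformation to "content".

Each pair mirrors across the alphabet (j↔q, e↔v, a↔z): positions sum to 25. Letters are reflected about the middle of the alphabet (position → 25−position): Atbash.
On content: c↔x, o↔l, n↔m, t↔g, e↔v, n↔m, t↔g.

xlmgvmg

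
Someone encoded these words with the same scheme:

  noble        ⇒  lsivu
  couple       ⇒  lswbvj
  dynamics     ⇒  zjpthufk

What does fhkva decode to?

The word is reversed, then every letter is shifted forward by 7.
Undoing it on fhkva: shift back: f−7=y, h−7=a, k−7=d, v−7=o, a−7=t → yadot; then reverse → today.

today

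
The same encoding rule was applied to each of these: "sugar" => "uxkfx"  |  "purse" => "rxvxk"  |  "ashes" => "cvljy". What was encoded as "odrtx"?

manor

In sugar: s→u is +2, u→x is +3, g→k is +4, a→f is +5 — the shift increases by 1 each position. Each letter shifts forward by (position + 2), i.e. 2, 3, 4, … — the shift grows by one for each successive letter.
Reversing it on odrtx: o−2=m, d−3=a, r−4=n, t−5=o, x−6=r.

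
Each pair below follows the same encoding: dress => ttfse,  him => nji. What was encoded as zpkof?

The output letters match the input read backwards, each shifted +1: dress reversed is sserd. The word is reversed, then every letter is shifted forward by 1.
Decoding zpkof: shift back: z−1=y, p−1=o, k−1=j, o−1=n, f−1=e → yojne; then reverse → enjoy.

enjoy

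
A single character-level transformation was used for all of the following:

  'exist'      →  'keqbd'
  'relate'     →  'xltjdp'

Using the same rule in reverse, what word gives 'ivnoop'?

coffee

Each letter shifts forward by (position + 6), i.e. 6, 7, 8, … — the shift grows by one for each successive letter.
Undoing it on ivnoop: i−6=c, v−7=o, n−8=f, o−9=f, o−10=e, p−11=e.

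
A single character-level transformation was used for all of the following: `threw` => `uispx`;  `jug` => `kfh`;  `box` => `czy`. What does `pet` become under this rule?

qpu

The shift depends on letter class: consonant t→u is +1, but vowel e→p is +11. Vowels shift forward by 11 and consonants shift forward by 1.
On pet: p(cons)+1=q, e(vowel)+11=p, t(cons)+1=u.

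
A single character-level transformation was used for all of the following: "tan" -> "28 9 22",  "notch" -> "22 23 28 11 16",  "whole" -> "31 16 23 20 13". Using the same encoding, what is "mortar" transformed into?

Letters become their 1-based position plus 8 (so a→9, b→10, …).
For mortar: m=13→21, o=15→23, r=18→26, t=20→28, a=1→9, r=18→26.

21 23 26 28 9 26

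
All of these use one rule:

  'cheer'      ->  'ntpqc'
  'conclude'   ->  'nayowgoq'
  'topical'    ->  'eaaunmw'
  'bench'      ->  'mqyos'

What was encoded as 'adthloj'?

privacy

Shifts by position in cheer: pos 0: c→n (+11), pos 1: h→t (+12), pos 2: e→p (+11), pos 3: e→q (+12) — repeating every 2. The shifts repeat in a cycle of length 2: positions 0,1,… shift by +11, +12, then the pattern repeats.
Undoing it on adthloj: a−11=p, d−12=r, t−11=i, h−12=v, l−11=a, o−12=c, j−11=y.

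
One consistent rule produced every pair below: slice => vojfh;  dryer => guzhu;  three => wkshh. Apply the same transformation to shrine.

vkslqf

The shifts repeat in a cycle of length 3: positions 0,1,… shift by +3, +3, +1, then the pattern repeats.
On shrine: s+3=v, h+3=k, r+1=s, i+3=l, n+3=q, e+1=f.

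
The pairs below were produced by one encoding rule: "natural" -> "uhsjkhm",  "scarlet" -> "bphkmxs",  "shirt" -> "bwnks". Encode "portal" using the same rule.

clkshm

This is an affine cipher: with a=0,…,z=25, each position x becomes (17x+7) mod 26.
For portal: p(15)→17·15+7≡2=c; o(14)→17·14+7≡11=l; r(17)→17·17+7≡10=k; t(19)→17·19+7≡18=s; a(0)→17·0+7≡7=h; l(11)→17·11+7≡12=m (all mod 26).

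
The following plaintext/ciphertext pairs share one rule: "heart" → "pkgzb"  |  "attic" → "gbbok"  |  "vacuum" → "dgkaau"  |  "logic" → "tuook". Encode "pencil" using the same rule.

xkvkot

The shift depends on letter class: consonant h→p is +8, but vowel e→k is +6. The rule splits by letter class: vowels +6, consonants +8.
On pencil: p(cons)+8=x, e(vowel)+6=k, n(cons)+8=v, c(cons)+8=k, i(vowel)+6=o, l(cons)+8=t.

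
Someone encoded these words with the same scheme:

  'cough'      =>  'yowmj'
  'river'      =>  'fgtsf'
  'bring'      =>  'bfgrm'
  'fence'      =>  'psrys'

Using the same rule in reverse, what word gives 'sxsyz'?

c(2)→y(24) and o(14)→o(14) fit y≡23x+4 (mod 26); the inverse of 23 mod 26 is 17. This is an affine cipher: with a=0,…,z=25, each position x becomes (23x+4) mod 26.
Reversing it on sxsyz: s(18)→17·(18−4)≡4=e; x(23)→17·(23−4)≡11=l; s(18)→17·(18−4)≡4=e; y(24)→17·(24−4)≡2=c; z(25)→17·(25−4)≡19=t (all mod 26).

elect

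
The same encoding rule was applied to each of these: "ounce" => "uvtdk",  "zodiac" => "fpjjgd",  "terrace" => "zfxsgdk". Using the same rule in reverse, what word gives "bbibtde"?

It's a Vigenère-style cipher with numeric key [6,1]: position i shifts by key[i mod 2].
Decoding bbibtde: b−6=v, b−1=a, i−6=c, b−1=a, t−6=n, d−1=c, e−6=y.

vacancy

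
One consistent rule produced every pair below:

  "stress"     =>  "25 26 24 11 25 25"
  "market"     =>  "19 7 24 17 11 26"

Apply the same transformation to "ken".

s is letter #19 and maps to 25: an offset of 6. Letters become their 1-based position plus 6 (so a→7, b→8, …).
Applying it to ken: k=11→17, e=5→11, n=14→20.

17 11 20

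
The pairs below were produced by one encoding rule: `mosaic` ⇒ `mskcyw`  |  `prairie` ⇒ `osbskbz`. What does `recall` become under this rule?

vvkmob

The output letters match the input read backwards, each shifted +10: mosaic reversed is ciasom. Read the word backwards and shift each letter +10.
Applying it to recall: reverse → llacer; then shift: l+10=v, l+10=v, a+10=k, c+10=m, e+10=o, r+10=b.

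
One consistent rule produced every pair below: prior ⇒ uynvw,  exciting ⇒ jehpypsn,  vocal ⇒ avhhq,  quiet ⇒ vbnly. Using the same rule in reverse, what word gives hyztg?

Shifts by position in prior: pos 0: p→u (+5), pos 1: r→y (+7), pos 2: i→n (+5), pos 3: o→v (+7) — repeating every 2. A repeating key of period 2 is used — shifts +5, +7 over and over.
Decoding hyztg: h−5=c, y−7=r, z−5=u, t−7=m, g−5=b.

crumb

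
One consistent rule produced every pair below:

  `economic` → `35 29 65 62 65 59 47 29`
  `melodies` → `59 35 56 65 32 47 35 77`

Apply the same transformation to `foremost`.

38 65 74 35 59 65 77 80

e(#5)→35 and c(#3)→29: differences scale by 3, so n = 3·pos + 20. The formula is n = 3×(alphabet index, a=1) + 20.
Applying it to foremost: f=6→38, o=15→65, r=18→74, e=5→35, m=13→59, o=15→65, s=19→77, t=20→80.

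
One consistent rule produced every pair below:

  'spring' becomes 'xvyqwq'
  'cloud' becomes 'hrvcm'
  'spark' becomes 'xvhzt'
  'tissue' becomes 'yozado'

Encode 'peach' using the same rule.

In spring: s→x is +5, p→v is +6, r→y is +7, i→q is +8 — the shift increases by 1 each position. The shift increases by 1 at each position, starting from +5: 5, 6, 7, ….
On peach: p+5=u, e+6=k, a+7=h, c+8=k, h+9=q.

ukhkq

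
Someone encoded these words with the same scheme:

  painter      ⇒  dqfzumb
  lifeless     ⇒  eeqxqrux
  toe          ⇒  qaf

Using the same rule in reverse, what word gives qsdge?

surge

The output letters match the input read backwards, each shifted +12: painter reversed is retniap. The word is reversed, then every letter is shifted forward by 12.
Undoing it on qsdge: shift back: q−12=e, s−12=g, d−12=r, g−12=u, e−12=s → egrus; then reverse → surge.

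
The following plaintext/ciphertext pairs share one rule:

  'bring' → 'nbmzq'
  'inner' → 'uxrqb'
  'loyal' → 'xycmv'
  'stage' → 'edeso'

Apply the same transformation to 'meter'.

yoxqb

Shifts by position in bring: pos 0: b→n (+12), pos 1: r→b (+10), pos 2: i→m (+4), pos 3: n→z (+12), pos 4: g→q (+10) — repeating every 3. The shifts repeat in a cycle of length 3: positions 0,1,… shift by +12, +10, +4, then the pattern repeats.
On meter: m+12=y, e+10=o, t+4=x, e+12=q, r+10=b.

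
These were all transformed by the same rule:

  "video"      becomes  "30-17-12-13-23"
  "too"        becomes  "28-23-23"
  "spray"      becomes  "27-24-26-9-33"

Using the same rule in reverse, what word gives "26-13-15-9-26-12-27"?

Each letter is replaced by its alphabet position (a=1..z=26) + 8.
Decoding 26-13-15-9-26-12-27: 26→(26−8)÷1=18=r, 13→(13−8)÷1=5=e, 15→(15−8)÷1=7=g, 9→(9−8)÷1=1=a, 26→(26−8)÷1=18=r, 12→(12−8)÷1=4=d, 27→(27−8)÷1=19=s.

regards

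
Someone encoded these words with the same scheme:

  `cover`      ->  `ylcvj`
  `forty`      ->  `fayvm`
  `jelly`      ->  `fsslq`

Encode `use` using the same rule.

Two steps: reverse the string, then apply a Caesar shift of +7.
For use: reverse → esu; then shift: e+7=l, s+7=z, u+7=b.

lzb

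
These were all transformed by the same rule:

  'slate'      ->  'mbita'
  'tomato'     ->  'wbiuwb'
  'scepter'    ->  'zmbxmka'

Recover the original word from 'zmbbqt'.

The output letters match the input read backwards, each shifted +8: slate reversed is etals. Read the word backwards and shift each letter +8.
Undoing it on zmbbqt: shift back: z−8=r, m−8=e, b−8=t, b−8=t, q−8=i, t−8=l → rettil; then reverse → litter.

litter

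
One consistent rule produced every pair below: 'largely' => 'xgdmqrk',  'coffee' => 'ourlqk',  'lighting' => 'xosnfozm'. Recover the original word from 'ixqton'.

wrench

The shifts repeat in a cycle of length 2: positions 0,1,… shift by +12, +6, then the pattern repeats.
Decoding ixqton: i−12=w, x−6=r, q−12=e, t−6=n, o−12=c, n−6=h.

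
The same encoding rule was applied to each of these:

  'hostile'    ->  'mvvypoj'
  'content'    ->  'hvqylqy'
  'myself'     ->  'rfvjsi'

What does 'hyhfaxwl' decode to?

creature

It's a Vigenère-style cipher with numeric key [5,7,3]: position i shifts by key[i mod 3].
Reversing it on hyhfaxwl: h−5=c, y−7=r, h−3=e, f−5=a, a−7=t, x−3=u, w−5=r, l−7=e.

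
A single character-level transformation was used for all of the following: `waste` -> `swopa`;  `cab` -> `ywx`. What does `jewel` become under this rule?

Compare letters: w→s is +22, a→w is +22, s→o is +22 — a constant shift. It's a constant shift of +22 (ROT22).
On jewel: j+22=f, e+22=a, w+22=s, e+22=a, l+22=h.

fasah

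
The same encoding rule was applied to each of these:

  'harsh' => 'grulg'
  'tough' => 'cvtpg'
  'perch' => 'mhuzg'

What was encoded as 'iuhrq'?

h(7)→g(6) and a(0)→r(17) fit y≡17x+17 (mod 26); the inverse of 17 mod 26 is 23. This is an affine cipher: with a=0,…,z=25, each position x becomes (17x+17) mod 26.
Decoding iuhrq: i(8)→23·(8−17)≡1=b; u(20)→23·(20−17)≡17=r; h(7)→23·(7−17)≡4=e; r(17)→23·(17−17)≡0=a; q(16)→23·(16−17)≡3=d (all mod 26).

bread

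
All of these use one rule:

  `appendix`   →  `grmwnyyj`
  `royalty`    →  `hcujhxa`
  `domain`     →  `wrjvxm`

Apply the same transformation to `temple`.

The output letters match the input read backwards, each shifted +9: appendix reversed is xidneppa. Two steps: reverse the string, then apply a Caesar shift of +9.
For temple: reverse → elpmet; then shift: e+9=n, l+9=u, p+9=y, m+9=v, e+9=n, t+9=c.

nuyvnc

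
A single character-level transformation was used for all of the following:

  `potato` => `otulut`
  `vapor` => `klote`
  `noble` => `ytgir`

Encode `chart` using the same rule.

bcleu

p(15)→o(14) and o(14)→t(19) fit y≡21x+11 (mod 26); the inverse of 21 mod 26 is 5. Treating letters as 0–25, the rule is x ↦ 21x + 11 (mod 26).
For chart: c(2)→21·2+11≡1=b; h(7)→21·7+11≡2=c; a(0)→21·0+11≡11=l; r(17)→21·17+11≡4=e; t(19)→21·19+11≡20=u (all mod 26).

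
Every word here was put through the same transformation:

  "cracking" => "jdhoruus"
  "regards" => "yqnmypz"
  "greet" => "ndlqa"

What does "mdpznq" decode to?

fringe

Shifts by position in cracking: pos 0: c→j (+7), pos 1: r→d (+12), pos 2: a→h (+7), pos 3: c→o (+12) — repeating every 2. The shifts repeat in a cycle of length 2: positions 0,1,… shift by +7, +12, then the pattern repeats.
Reversing it on mdpznq: m−7=f, d−12=r, p−7=i, z−12=n, n−7=g, q−12=e.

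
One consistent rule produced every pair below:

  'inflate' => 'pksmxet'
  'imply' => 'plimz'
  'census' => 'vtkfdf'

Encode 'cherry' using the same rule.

Each letter's alphabet position (a=0..z=25) is mapped through 25·x+23 mod 26 — an affine cipher.
On cherry: c(2)→25·2+23≡21=v; h(7)→25·7+23≡16=q; e(4)→25·4+23≡19=t; r(17)→25·17+23≡6=g; r(17)→25·17+23≡6=g; y(24)→25·24+23≡25=z (all mod 26).

vqtggz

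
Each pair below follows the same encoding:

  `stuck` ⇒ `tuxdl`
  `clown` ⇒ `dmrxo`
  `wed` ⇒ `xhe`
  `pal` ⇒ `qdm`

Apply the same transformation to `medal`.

The shift depends on letter class: consonant s→t is +1, but vowel u→x is +3. Vowels shift forward by 3 and consonants shift forward by 1.
Applying it to medal: m(cons)+1=n, e(vowel)+3=h, d(cons)+1=e, a(vowel)+3=d, l(cons)+1=m.

nhedm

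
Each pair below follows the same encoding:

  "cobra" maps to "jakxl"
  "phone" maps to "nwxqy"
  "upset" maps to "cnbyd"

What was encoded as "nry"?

The output letters match the input read backwards, each shifted +9: cobra reversed is arboc. Two steps: reverse the string, then apply a Caesar shift of +9.
Reversing it on nry: shift back: n−9=e, r−9=i, y−9=p → eip; then reverse → pie.

pie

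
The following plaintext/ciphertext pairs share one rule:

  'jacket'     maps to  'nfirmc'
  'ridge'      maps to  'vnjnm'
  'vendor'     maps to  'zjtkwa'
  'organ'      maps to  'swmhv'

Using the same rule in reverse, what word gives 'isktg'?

enemy

In jacket: j→n is +4, a→f is +5, c→i is +6, k→r is +7 — the shift increases by 1 each position. Letter i (0-indexed) is shifted by i+4, so successive shifts are 4, 5, 6, ….
Decoding isktg: i−4=e, s−5=n, k−6=e, t−7=m, g−8=y.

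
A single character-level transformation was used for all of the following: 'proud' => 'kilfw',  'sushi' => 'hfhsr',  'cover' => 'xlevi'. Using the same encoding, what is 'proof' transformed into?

killu

Each pair mirrors across the alphabet (p↔k, r↔i, o↔l): positions sum to 25. Letters are reflected about the middle of the alphabet (position → 25−position): Atbash.
On proof: p↔k, r↔i, o↔l, o↔l, f↔u.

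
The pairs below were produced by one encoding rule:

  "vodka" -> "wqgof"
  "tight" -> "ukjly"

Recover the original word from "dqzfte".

In vodka: v→w is +1, o→q is +2, d→g is +3, k→o is +4 — the shift increases by 1 each position. Letter i (0-indexed) is shifted by i+1, so successive shifts are 1, 2, 3, ….
Undoing it on dqzfte: d−1=c, q−2=o, z−3=w, f−4=b, t−5=o, e−6=y.

cowboy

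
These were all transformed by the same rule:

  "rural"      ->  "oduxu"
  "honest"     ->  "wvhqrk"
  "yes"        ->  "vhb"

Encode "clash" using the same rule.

The output letters match the input read backwards, each shifted +3: rural reversed is larur. Two steps: reverse the string, then apply a Caesar shift of +3.
Applying it to clash: reverse → hsalc; then shift: h+3=k, s+3=v, a+3=d, l+3=o, c+3=f.

kvdof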